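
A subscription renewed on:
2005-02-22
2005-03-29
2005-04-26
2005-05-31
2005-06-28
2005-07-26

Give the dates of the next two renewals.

Every date is a Tuesday; gaps 35, 28, 35, 28, 28 days.
Each is the last Tuesday of its month (at least one falls on the 29th or later, ruling out '4th Tuesday').
Last Tuesday of August 2005: 2005-08-30.
September 2005 ends with Tuesday 2005-09-27.

2005-08-30, 2005-09-27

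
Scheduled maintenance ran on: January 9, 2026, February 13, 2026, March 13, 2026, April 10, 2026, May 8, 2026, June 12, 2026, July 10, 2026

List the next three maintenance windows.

August 14, 2026; September 11, 2026; October 9, 2026

Gaps: 35, 28, 28, 28, 35, 28 days — a mix of 28 and 35. Every date is a Friday.
Each is the 2nd Friday of its month.
August 2026 — 2nd Friday is August 14, 2026.
2nd Friday of September 2026: September 11, 2026.
2nd Friday of October 2026: October 9, 2026.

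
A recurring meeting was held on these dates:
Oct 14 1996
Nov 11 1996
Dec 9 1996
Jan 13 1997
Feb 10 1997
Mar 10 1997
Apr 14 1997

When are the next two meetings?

Gaps: 28, 28, 35, 28, 28, 35 days — a mix of 28 and 35. Every date is a Monday.
Each is the 2nd Monday of its month.
2nd Monday of May 1997: May 12 1997.
2nd Monday of June 1997: Jun 9 1997.

May 12 1997, Jun 9 1997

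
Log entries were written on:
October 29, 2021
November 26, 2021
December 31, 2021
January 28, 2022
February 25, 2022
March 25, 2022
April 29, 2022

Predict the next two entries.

May 27, 2022; June 24, 2022

All Fridays; the gaps (28, 35, 28, 28, 28, 35) vary with month length.
This is the last Friday of each month.
May 2022 ends with Friday May 27, 2022.
Last Friday of June 2022: June 24, 2022.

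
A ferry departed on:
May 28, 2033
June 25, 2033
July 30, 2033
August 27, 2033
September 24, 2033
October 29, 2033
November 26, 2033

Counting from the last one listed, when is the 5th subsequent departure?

Every date is a Saturday; gaps 28, 35, 28, 28, 35, 28 days.
Each is the last Saturday of its month (at least one falls on the 29th or later, ruling out '4th Saturday').
December 2033 ends with Saturday December 31, 2033.
Last Saturday of January 2034: January 28, 2034.
Last Saturday of February 2034: February 25, 2034.
March 2034 ends with Saturday March 25, 2034.
Last Saturday of April 2034: April 29, 2034.

April 29, 2034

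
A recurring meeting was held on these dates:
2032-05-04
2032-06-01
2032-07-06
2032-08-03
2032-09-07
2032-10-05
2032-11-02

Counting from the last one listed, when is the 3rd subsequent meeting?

2033-02-01

Gaps: 28, 35, 28, 35, 28, 28 days — a mix of 28 and 35. Every date is a Tuesday.
Each is the 1st Tuesday of its month.
1st Tuesday of December 2032: 2032-12-07.
January 2033 — 1st Tuesday is 2033-01-04.
February 2033 — 1st Tuesday is 2033-02-01.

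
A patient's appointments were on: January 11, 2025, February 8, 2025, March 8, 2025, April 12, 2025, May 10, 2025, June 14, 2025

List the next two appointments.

These are Saturdays at 28- or 35-day spacing (28, 28, 35, 28, 35).
The pattern: 2nd Saturday of the month.
2nd Saturday of July 2025: July 12, 2025.
2nd Saturday of August 2025: August 9, 2025.

July 12, 2025; August 9, 2025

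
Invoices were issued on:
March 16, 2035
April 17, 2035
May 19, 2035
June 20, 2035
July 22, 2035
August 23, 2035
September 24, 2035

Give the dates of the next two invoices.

Gaps between consecutive events: 32, 32, 32, 32, 32, 32 days — a constant 32-day interval.
September 24, 2035 + 32 days = October 26, 2035.
October 26, 2035 + 32 days = November 27, 2035.

October 26, 2035; November 27, 2035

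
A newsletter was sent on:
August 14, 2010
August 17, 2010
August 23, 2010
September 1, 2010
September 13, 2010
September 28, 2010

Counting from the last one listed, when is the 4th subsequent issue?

Intervals are 3, 6, 9, 12, 15 days — an arithmetic progression with common difference 3.
Next gap: 18 days. September 28, 2010 + 18 days = October 16, 2010.
Next gap: 21 days. October 16, 2010 + 21 days = November 6, 2010.
Next gap: 24 days. November 6, 2010 + 24 days = November 30, 2010.
Next gap: 27 days. November 30, 2010 + 27 days = December 27, 2010.

December 27, 2010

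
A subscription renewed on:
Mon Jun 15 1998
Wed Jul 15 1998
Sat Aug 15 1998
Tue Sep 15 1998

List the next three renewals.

Gaps: 30, 31, 31 days — not constant. Every event is on the 15th of the month.
Pattern: the 15th of each month.
October 1998: Thu Oct 15 1998.
November 1998: Sun Nov 15 1998.
December 1998: Tue Dec 15 1998.

Thu Oct 15 1998, Sun Nov 15 1998, Tue Dec 15 1998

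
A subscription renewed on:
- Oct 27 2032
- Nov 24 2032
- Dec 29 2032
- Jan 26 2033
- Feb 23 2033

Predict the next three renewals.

These are Wednesdays with 28, 35, 28, 28-day gaps.
Each is the final Wednesday of its month — Dec 29 2032 is past the 28th, so '4th Wednesday' doesn't fit.
Last Wednesday of March 2033: Mar 30 2033.
Last Wednesday of April 2033: Apr 27 2033.
Last Wednesday of May 2033: May 25 2033.

Mar 30 2033, Apr 27 2033, May 25 2033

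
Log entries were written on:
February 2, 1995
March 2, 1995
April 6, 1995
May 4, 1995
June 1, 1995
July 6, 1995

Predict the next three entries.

These are Thursdays at 28- or 35-day spacing (28, 35, 28, 28, 35).
The pattern: 1st Thursday of the month.
August 1995 — 1st Thursday is August 3, 1995.
September 1995 — 1st Thursday is September 7, 1995.
1st Thursday of October 1995: October 5, 1995.

August 3, 1995; September 7, 1995; October 5, 1995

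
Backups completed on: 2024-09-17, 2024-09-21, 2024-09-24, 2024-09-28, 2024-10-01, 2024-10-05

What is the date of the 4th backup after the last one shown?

2024-10-19

Gaps: 4, 3, 4, 3, 4 days — not constant, but cyclic with period 2.
The events fall on every Tuesday and Saturday.
The following Tuesday is 2024-10-08.
Next Saturday: 2024-10-12.
The following Tuesday is 2024-10-15.
The following Saturday is 2024-10-19.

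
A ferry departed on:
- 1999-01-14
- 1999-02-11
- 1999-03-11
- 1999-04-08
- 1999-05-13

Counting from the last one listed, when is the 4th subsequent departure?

1999-09-09

All dates are Thursdays, 28, 28, 28, 35 days apart.
Specifically, the 2nd Thursday of each month.
June 1999 — 2nd Thursday is 1999-06-10.
July 1999 — 2nd Thursday is 1999-07-08.
August 1999 — 2nd Thursday is 1999-08-12.
2nd Thursday of September 1999: 1999-09-09.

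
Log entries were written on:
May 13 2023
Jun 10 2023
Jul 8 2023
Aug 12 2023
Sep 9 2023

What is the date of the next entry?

Gaps: 28, 28, 35, 28 days — a mix of 28 and 35. Every date is a Saturday.
Each is the 2nd Saturday of its month.
October 2023 — 2nd Saturday is Oct 14 2023.

Oct 14 2023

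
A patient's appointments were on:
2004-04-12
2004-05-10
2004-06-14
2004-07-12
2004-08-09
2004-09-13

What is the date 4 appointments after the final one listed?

All dates are Mondays, 28, 35, 28, 28, 35 days apart.
Specifically, the 2nd Monday of each month.
2nd Monday of October 2004: 2004-10-11.
2nd Monday of November 2004: 2004-11-08.
December 2004 — 2nd Monday is 2004-12-13.
2nd Monday of January 2005: 2005-01-10.

2005-01-10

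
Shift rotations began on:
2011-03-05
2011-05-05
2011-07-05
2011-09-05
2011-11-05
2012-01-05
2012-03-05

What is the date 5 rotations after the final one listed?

The day-of-month is always 5 (61, 61, 62, 61, 61, 60 days between events).
So this recurs on the 5th of every 2 months.
May 2012: 2012-05-05.
Next: July 2012 → 2012-07-05.
Next: September 2012 → 2012-09-05.
November 2012: 2012-11-05.
January 2013: 2013-01-05.

2013-01-05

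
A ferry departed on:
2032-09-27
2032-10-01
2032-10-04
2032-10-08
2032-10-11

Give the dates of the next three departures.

Every event lands on a Monday or Friday (gaps cycle 4, 3, 4, 3).
So the schedule is: every Monday and Friday.
Next Friday: 2032-10-15.
Next Monday: 2032-10-18.
Next Friday: 2032-10-22.

2032-10-15, 2032-10-18, 2032-10-22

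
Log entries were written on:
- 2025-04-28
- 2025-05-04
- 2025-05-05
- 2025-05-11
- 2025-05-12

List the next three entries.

2025-05-18, 2025-05-19, 2025-05-25

Every event lands on a Monday or Sunday (gaps cycle 6, 1, 6, 1).
So the schedule is: every Monday and Sunday.
The following Sunday is 2025-05-18.
The following Monday is 2025-05-19.
Next Sunday: 2025-05-25.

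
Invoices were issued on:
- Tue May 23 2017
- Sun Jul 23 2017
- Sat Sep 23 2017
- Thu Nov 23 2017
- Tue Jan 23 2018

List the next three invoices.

The day-of-month is always 23 (61, 62, 61, 61 days between events).
So this recurs on the 23rd of every 2 months.
March 2018: Fri Mar 23 2018.
May 2018: Wed May 23 2018.
Next: July 2018 → Mon Jul 23 2018.

Fri Mar 23 2018, Wed May 23 2018, Mon Jul 23 2018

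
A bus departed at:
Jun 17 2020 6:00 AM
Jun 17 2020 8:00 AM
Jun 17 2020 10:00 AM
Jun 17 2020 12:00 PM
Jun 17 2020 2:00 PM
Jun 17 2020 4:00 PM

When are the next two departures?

Spacing: 2, 2, 2, 2, 2 h — constant 2 h.
Jun 17 2020 4:00 PM + 2 h = Jun 17 2020 6:00 PM.
Jun 17 2020 6:00 PM + 2 h = Jun 17 2020 8:00 PM.

Jun 17 2020 6:00 PM, Jun 17 2020 8:00 PM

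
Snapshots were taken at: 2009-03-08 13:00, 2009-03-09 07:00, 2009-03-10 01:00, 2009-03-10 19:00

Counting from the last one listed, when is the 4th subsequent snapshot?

2009-03-13 19:00

Gaps: 18, 18, 18 hours — each event is 18 hours after the previous one.
2009-03-10 19:00 + 18 h = 2009-03-11 13:00.
2009-03-11 13:00 + 18 h = 2009-03-12 07:00.
2009-03-12 07:00 + 18 h = 2009-03-13 01:00.
2009-03-13 01:00 + 18 h = 2009-03-13 19:00.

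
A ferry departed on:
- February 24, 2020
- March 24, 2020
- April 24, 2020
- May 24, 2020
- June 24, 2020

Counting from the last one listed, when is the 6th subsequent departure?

December 24, 2020

Gaps: 29, 31, 30, 31 days — not constant. Every event is on the 24th of the month.
Pattern: the 24th of each month.
Next: July 2020 → July 24, 2020.
Next: August 2020 → August 24, 2020.
Next: September 2020 → September 24, 2020.
Next: October 2020 → October 24, 2020.
November 2020: November 24, 2020.
December 2020: December 24, 2020.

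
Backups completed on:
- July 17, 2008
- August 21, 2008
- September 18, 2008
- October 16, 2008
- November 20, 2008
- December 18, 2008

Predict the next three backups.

January 15, 2009; February 19, 2009; March 19, 2009

Gaps: 35, 28, 28, 35, 28 days — a mix of 28 and 35. Every date is a Thursday.
Each is the 3rd Thursday of its month.
January 2009 — 3rd Thursday is January 15, 2009.
February 2009 — 3rd Thursday is February 19, 2009.
3rd Thursday of March 2009: March 19, 2009.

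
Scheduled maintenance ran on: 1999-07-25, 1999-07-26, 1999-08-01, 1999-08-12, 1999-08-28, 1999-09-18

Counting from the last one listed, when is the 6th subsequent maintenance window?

Gaps: 1, 6, 11, 16, 21 days — each gap is 5 larger than the previous one.
Next gap: 26 days. 1999-09-18 + 26 days = 1999-10-14.
Next gap: 31 days. 1999-10-14 + 31 days = 1999-11-14.
Next gap: 36 days. 1999-11-14 + 36 days = 1999-12-20.
Next gap: 41 days. 1999-12-20 + 41 days = 2000-01-30.
Next gap: 46 days. 2000-01-30 + 46 days = 2000-03-16.
Next gap: 51 days. 2000-03-16 + 51 days = 2000-05-06.

2000-05-06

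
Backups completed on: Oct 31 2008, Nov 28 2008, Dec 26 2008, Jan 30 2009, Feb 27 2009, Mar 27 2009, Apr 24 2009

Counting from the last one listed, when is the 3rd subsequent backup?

Jul 31 2009

Every date is a Friday; gaps 28, 28, 35, 28, 28, 28 days.
Each is the last Friday of its month (at least one falls on the 29th or later, ruling out '4th Friday').
Last Friday of May 2009: May 29 2009.
June 2009 ends with Friday Jun 26 2009.
July 2009 ends with Friday Jul 31 2009.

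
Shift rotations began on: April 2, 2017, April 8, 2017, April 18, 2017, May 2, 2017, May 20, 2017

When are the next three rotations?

June 11, 2017; July 7, 2017; August 6, 2017

Intervals are 6, 10, 14, 18 days — an arithmetic progression with common difference 4.
Next gap: 22 days. May 20, 2017 + 22 days = June 11, 2017.
Next gap: 26 days. June 11, 2017 + 26 days = July 7, 2017.
Next gap: 30 days. July 7, 2017 + 30 days = August 6, 2017.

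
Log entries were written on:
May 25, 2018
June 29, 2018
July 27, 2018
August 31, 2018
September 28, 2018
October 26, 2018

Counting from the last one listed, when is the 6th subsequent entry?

April 26, 2019

All Fridays; the gaps (35, 28, 35, 28, 28) vary with month length.
This is the last Friday of each month.
November 2018 ends with Friday November 30, 2018.
December 2018 ends with Friday December 28, 2018.
Last Friday of January 2019: January 25, 2019.
February 2019 ends with Friday February 22, 2019.
March 2019 ends with Friday March 29, 2019.
April 2019 ends with Friday April 26, 2019.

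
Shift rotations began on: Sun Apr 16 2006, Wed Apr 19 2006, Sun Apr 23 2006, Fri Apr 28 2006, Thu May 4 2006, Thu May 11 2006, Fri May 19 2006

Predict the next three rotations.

Sun May 28 2006, Wed Jun 7 2006, Sun Jun 18 2006

The spacing grows by 1 each time: 3, 4, 5, 6, 7, 8 days.
Next gap: 9 days. Fri May 19 2006 + 9 days = Sun May 28 2006.
Next gap: 10 days. Sun May 28 2006 + 10 days = Wed Jun 7 2006.
Next gap: 11 days. Wed Jun 7 2006 + 11 days = Sun Jun 18 2006.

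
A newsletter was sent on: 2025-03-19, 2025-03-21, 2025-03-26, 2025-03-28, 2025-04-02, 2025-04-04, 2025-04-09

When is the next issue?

Gaps: 2, 5, 2, 5, 2, 5 days — not constant, but cyclic with period 2.
The events fall on every Wednesday and Friday.
Next Friday: 2025-04-11.

2025-04-11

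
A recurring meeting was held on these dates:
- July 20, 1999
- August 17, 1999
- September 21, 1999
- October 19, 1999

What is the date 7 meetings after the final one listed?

These are Tuesdays at 28- or 35-day spacing (28, 35, 28).
The pattern: 3rd Tuesday of the month.
November 1999 — 3rd Tuesday is November 16, 1999.
3rd Tuesday of December 1999: December 21, 1999.
January 2000 — 3rd Tuesday is January 18, 2000.
3rd Tuesday of February 2000: February 15, 2000.
3rd Tuesday of March 2000: March 21, 2000.
April 2000 — 3rd Tuesday is April 18, 2000.
May 2000 — 3rd Tuesday is May 16, 2000.

May 16, 2000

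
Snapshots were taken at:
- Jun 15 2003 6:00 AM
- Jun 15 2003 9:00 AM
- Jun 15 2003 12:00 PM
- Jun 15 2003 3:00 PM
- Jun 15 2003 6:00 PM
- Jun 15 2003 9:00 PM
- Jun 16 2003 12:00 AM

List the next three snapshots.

Jun 16 2003 3:00 AM, Jun 16 2003 6:00 AM, Jun 16 2003 9:00 AM

Spacing: 3, 3, 3, 3, 3, 3 h — constant 3 h.
Jun 16 2003 12:00 AM + 3 h = Jun 16 2003 3:00 AM.
Jun 16 2003 3:00 AM + 3 h = Jun 16 2003 6:00 AM.
Jun 16 2003 6:00 AM + 3 h = Jun 16 2003 9:00 AM.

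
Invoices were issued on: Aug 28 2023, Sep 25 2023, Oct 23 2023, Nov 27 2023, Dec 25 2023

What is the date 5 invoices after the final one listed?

All dates are Mondays, 28, 28, 35, 28 days apart.
Specifically, the 4th Monday of each month.
4th Monday of January 2024: Jan 22 2024.
4th Monday of February 2024: Feb 26 2024.
4th Monday of March 2024: Mar 25 2024.
April 2024 — 4th Monday is Apr 22 2024.
4th Monday of May 2024: May 27 2024.

May 27 2024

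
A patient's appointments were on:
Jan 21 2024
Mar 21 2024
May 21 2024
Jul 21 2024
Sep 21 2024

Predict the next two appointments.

Gaps: 60, 61, 61, 62 days — not constant. Every event is on the 21st of the month.
Pattern: the 21st of every 2 months.
Next: November 2024 → Nov 21 2024.
January 2025: Jan 21 2025.

Nov 21 2024, Jan 21 2025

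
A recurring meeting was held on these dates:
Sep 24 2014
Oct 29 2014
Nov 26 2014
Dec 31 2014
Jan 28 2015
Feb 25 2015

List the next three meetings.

Every date is a Wednesday; gaps 35, 28, 35, 28, 28 days.
Each is the last Wednesday of its month (at least one falls on the 29th or later, ruling out '4th Wednesday').
Last Wednesday of March 2015: Mar 25 2015.
April 2015 ends with Wednesday Apr 29 2015.
May 2015 ends with Wednesday May 27 2015.

Mar 25 2015, Apr 29 2015, May 27 2015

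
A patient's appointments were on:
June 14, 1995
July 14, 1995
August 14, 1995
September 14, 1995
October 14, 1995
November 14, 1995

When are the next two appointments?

December 14, 1995; January 14, 1996

Each date is the 14th; the gaps (30, 31, 31, 30, 31) track the month lengths.
The rule is the 14th of each month.
December 1995: December 14, 1995.
Next: January 1996 → January 14, 1996.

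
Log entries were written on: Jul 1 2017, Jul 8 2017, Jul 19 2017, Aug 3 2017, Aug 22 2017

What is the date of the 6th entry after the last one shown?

Gaps: 7, 11, 15, 19 days — each gap is 4 larger than the previous one.
Next gap: 23 days. Aug 22 2017 + 23 days = Sep 14 2017.
Next gap: 27 days. Sep 14 2017 + 27 days = Oct 11 2017.
Next gap: 31 days. Oct 11 2017 + 31 days = Nov 11 2017.
Next gap: 35 days. Nov 11 2017 + 35 days = Dec 16 2017.
Next gap: 39 days. Dec 16 2017 + 39 days = Jan 24 2018.
Next gap: 43 days. Jan 24 2018 + 43 days = Mar 8 2018.

Mar 8 2018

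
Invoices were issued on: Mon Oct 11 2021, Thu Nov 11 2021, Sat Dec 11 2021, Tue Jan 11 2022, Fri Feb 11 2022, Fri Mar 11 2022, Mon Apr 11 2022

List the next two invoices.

The day-of-month is always 11 (31, 30, 31, 31, 28, 31 days between events).
So this recurs on the 11th of each month.
Next: May 2022 → Wed May 11 2022.
June 2022: Sat Jun 11 2022.

Wed May 11 2022, Sat Jun 11 2022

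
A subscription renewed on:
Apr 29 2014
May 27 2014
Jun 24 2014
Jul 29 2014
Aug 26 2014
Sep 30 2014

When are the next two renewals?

Oct 28 2014, Nov 25 2014

These are Tuesdays with 28, 28, 35, 28, 35-day gaps.
Each is the final Tuesday of its month — Apr 29 2014 is past the 28th, so '4th Tuesday' doesn't fit.
Last Tuesday of October 2014: Oct 28 2014.
Last Tuesday of November 2014: Nov 25 2014.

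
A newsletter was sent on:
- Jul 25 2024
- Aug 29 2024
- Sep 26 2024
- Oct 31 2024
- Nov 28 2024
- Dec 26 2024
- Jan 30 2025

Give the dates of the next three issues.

Feb 27 2025, Mar 27 2025, Apr 24 2025

All Thursdays; the gaps (35, 28, 35, 28, 28, 35) vary with month length.
This is the last Thursday of each month.
Last Thursday of February 2025: Feb 27 2025.
Last Thursday of March 2025: Mar 27 2025.
Last Thursday of April 2025: Apr 24 2025.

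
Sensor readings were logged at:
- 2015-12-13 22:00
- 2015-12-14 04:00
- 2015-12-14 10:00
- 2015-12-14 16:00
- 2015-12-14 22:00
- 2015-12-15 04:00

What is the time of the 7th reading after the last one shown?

The interval is a steady 6 hours (6, 6, 6, 6, 6).
2015-12-15 04:00 + 6 h = 2015-12-15 10:00.
2015-12-15 10:00 + 6 h = 2015-12-15 16:00.
2015-12-15 16:00 + 6 h = 2015-12-15 22:00.
2015-12-15 22:00 + 6 h = 2015-12-16 04:00.
2015-12-16 04:00 + 6 h = 2015-12-16 10:00.
2015-12-16 10:00 + 6 h = 2015-12-16 16:00.
2015-12-16 16:00 + 6 h = 2015-12-16 22:00.

2015-12-16 22:00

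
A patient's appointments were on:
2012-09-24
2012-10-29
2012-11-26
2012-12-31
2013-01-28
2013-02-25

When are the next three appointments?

2013-03-25, 2013-04-29, 2013-05-27

These are Mondays with 35, 28, 35, 28, 28-day gaps.
Each is the final Monday of its month — 2012-10-29 is past the 28th, so '4th Monday' doesn't fit.
March 2013 ends with Monday 2013-03-25.
April 2013 ends with Monday 2013-04-29.
Last Monday of May 2013: 2013-05-27.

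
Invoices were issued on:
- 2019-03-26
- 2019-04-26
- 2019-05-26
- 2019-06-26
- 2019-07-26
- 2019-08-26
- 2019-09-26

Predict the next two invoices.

The day-of-month is always 26 (31, 30, 31, 30, 31, 31 days between events).
So this recurs on the 26th of each month.
October 2019: 2019-10-26.
November 2019: 2019-11-26.

2019-10-26, 2019-11-26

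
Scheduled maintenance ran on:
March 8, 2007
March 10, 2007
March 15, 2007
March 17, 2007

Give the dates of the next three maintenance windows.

Every event lands on a Thursday or Saturday (gaps cycle 2, 5, 2).
So the schedule is: every Thursday and Saturday.
Next Thursday: March 22, 2007.
The following Saturday is March 24, 2007.
The following Thursday is March 29, 2007.

March 22, 2007; March 24, 2007; March 29, 2007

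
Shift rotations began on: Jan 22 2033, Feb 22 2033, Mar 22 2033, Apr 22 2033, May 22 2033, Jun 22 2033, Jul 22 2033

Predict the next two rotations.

Aug 22 2033, Sep 22 2033

The day-of-month is always 22 (31, 28, 31, 30, 31, 30 days between events).
So this recurs on the 22nd of each month.
Next: August 2033 → Aug 22 2033.
September 2033: Sep 22 2033.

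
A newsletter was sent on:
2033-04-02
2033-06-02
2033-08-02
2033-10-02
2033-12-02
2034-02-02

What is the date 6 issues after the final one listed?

2035-02-02

Each date is the 2nd; the gaps (61, 61, 61, 61, 62) track the month lengths.
The rule is the 2nd of every 2 months.
Next: April 2034 → 2034-04-02.
June 2034: 2034-06-02.
Next: August 2034 → 2034-08-02.
October 2034: 2034-10-02.
December 2034: 2034-12-02.
February 2035: 2035-02-02.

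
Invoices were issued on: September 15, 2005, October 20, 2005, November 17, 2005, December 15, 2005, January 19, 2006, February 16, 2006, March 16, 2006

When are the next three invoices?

Gaps: 35, 28, 28, 35, 28, 28 days — a mix of 28 and 35. Every date is a Thursday.
Each is the 3rd Thursday of its month.
April 2006 — 3rd Thursday is April 20, 2006.
May 2006 — 3rd Thursday is May 18, 2006.
June 2006 — 3rd Thursday is June 15, 2006.

April 20, 2006; May 18, 2006; June 15, 2006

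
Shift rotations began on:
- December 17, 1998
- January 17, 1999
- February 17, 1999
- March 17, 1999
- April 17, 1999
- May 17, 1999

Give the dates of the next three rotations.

June 17, 1999; July 17, 1999; August 17, 1999

Gaps: 31, 31, 28, 31, 30 days — not constant. Every event is on the 17th of the month.
Pattern: the 17th of each month.
June 1999: June 17, 1999.
July 1999: July 17, 1999.
Next: August 1999 → August 17, 1999.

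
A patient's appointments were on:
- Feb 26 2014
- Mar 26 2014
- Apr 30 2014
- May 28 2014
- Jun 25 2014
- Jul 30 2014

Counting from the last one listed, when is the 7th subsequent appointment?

All Wednesdays; the gaps (28, 35, 28, 28, 35) vary with month length.
This is the last Wednesday of each month.
Last Wednesday of August 2014: Aug 27 2014.
September 2014 ends with Wednesday Sep 24 2014.
Last Wednesday of October 2014: Oct 29 2014.
November 2014 ends with Wednesday Nov 26 2014.
December 2014 ends with Wednesday Dec 31 2014.
Last Wednesday of January 2015: Jan 28 2015.
Last Wednesday of February 2015: Feb 25 2015.

Feb 25 2015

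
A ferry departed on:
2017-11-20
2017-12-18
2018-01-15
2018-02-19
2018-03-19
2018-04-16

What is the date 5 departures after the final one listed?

2018-09-17

Gaps: 28, 28, 35, 28, 28 days — a mix of 28 and 35. Every date is a Monday.
Each is the 3rd Monday of its month.
May 2018 — 3rd Monday is 2018-05-21.
June 2018 — 3rd Monday is 2018-06-18.
July 2018 — 3rd Monday is 2018-07-16.
3rd Monday of August 2018: 2018-08-20.
September 2018 — 3rd Monday is 2018-09-17.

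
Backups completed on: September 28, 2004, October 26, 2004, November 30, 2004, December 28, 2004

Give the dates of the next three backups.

Every date is a Tuesday; gaps 28, 35, 28 days.
Each is the last Tuesday of its month (at least one falls on the 29th or later, ruling out '4th Tuesday').
Last Tuesday of January 2005: January 25, 2005.
Last Tuesday of February 2005: February 22, 2005.
Last Tuesday of March 2005: March 29, 2005.

January 25, 2005; February 22, 2005; March 29, 2005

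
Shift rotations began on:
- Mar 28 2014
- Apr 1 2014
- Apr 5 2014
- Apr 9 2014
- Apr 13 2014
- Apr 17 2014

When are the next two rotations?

Apr 21 2014, Apr 25 2014

Every event comes 4 days after the last (4, 4, 4, 4, 4).
Apr 17 2014 + 4 days = Apr 21 2014.
Apr 21 2014 + 4 days = Apr 25 2014.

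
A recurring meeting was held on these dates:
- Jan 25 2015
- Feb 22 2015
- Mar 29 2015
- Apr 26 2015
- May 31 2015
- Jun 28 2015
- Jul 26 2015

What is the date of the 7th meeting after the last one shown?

All Sundays; the gaps (28, 35, 28, 35, 28, 28) vary with month length.
This is the last Sunday of each month.
August 2015 ends with Sunday Aug 30 2015.
September 2015 ends with Sunday Sep 27 2015.
October 2015 ends with Sunday Oct 25 2015.
Last Sunday of November 2015: Nov 29 2015.
Last Sunday of December 2015: Dec 27 2015.
Last Sunday of January 2016: Jan 31 2016.
February 2016 ends with Sunday Feb 28 2016.

Feb 28 2016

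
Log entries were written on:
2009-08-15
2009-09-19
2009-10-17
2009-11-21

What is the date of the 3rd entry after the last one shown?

All dates are Saturdays, 35, 28, 35 days apart.
Specifically, the 3rd Saturday of each month.
December 2009 — 3rd Saturday is 2009-12-19.
3rd Saturday of January 2010: 2010-01-16.
3rd Saturday of February 2010: 2010-02-20.

2010-02-20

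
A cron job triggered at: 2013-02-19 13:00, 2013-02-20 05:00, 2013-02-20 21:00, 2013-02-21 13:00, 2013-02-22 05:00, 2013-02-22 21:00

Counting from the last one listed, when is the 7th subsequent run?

2013-02-27 13:00

The interval is a steady 16 hours (16, 16, 16, 16, 16).
2013-02-22 21:00 + 16 h = 2013-02-23 13:00.
2013-02-23 13:00 + 16 h = 2013-02-24 05:00.
2013-02-24 05:00 + 16 h = 2013-02-24 21:00.
2013-02-24 21:00 + 16 h = 2013-02-25 13:00.
2013-02-25 13:00 + 16 h = 2013-02-26 05:00.
2013-02-26 05:00 + 16 h = 2013-02-26 21:00.
2013-02-26 21:00 + 16 h = 2013-02-27 13:00.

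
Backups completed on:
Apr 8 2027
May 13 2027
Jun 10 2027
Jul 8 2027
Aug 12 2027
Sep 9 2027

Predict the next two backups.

Gaps: 35, 28, 28, 35, 28 days — a mix of 28 and 35. Every date is a Thursday.
Each is the 2nd Thursday of its month.
2nd Thursday of October 2027: Oct 14 2027.
November 2027 — 2nd Thursday is Nov 11 2027.

Oct 14 2027, Nov 11 2027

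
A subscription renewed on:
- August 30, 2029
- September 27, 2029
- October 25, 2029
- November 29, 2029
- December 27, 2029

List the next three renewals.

All Thursdays; the gaps (28, 28, 35, 28) vary with month length.
This is the last Thursday of each month.
Last Thursday of January 2030: January 31, 2030.
Last Thursday of February 2030: February 28, 2030.
Last Thursday of March 2030: March 28, 2030.

January 31, 2030; February 28, 2030; March 28, 2030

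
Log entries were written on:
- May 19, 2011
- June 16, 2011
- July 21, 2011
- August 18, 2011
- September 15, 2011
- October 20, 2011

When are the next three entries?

All dates are Thursdays, 28, 35, 28, 28, 35 days apart.
Specifically, the 3rd Thursday of each month.
3rd Thursday of November 2011: November 17, 2011.
3rd Thursday of December 2011: December 15, 2011.
January 2012 — 3rd Thursday is January 19, 2012.

November 17, 2011; December 15, 2011; January 19, 2012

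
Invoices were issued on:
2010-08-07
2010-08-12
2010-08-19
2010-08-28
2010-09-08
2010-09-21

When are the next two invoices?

Intervals are 5, 7, 9, 11, 13 days — an arithmetic progression with common difference 2.
Next gap: 15 days. 2010-09-21 + 15 days = 2010-10-06.
Next gap: 17 days. 2010-10-06 + 17 days = 2010-10-23.

2010-10-06, 2010-10-23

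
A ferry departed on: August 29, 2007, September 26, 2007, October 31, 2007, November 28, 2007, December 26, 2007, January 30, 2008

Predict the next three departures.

February 27, 2008; March 26, 2008; April 30, 2008

These are Wednesdays with 28, 35, 28, 28, 35-day gaps.
Each is the final Wednesday of its month — August 29, 2007 is past the 28th, so '4th Wednesday' doesn't fit.
February 2008 ends with Wednesday February 27, 2008.
Last Wednesday of March 2008: March 26, 2008.
April 2008 ends with Wednesday April 30, 2008.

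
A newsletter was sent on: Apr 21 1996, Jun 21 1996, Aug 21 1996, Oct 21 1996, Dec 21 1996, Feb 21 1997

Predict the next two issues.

Apr 21 1997, Jun 21 1997

The day-of-month is always 21 (61, 61, 61, 61, 62 days between events).
So this recurs on the 21st of every 2 months.
April 1997: Apr 21 1997.
Next: June 1997 → Jun 21 1997.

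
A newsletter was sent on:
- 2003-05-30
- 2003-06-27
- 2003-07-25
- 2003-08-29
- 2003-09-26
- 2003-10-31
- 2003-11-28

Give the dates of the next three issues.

2003-12-26, 2004-01-30, 2004-02-27

All Fridays; the gaps (28, 28, 35, 28, 35, 28) vary with month length.
This is the last Friday of each month.
December 2003 ends with Friday 2003-12-26.
January 2004 ends with Friday 2004-01-30.
Last Friday of February 2004: 2004-02-27.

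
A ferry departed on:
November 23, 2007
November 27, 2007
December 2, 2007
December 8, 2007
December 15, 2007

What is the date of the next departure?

Gaps: 4, 5, 6, 7 days — each gap is 1 larger than the previous one.
Next gap: 8 days. December 15, 2007 + 8 days = December 23, 2007.

December 23, 2007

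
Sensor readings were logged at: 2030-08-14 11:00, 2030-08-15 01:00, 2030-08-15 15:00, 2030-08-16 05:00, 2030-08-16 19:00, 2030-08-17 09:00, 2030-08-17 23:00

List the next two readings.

2030-08-18 13:00, 2030-08-19 03:00

Spacing: 14, 14, 14, 14, 14, 14 h — constant 14 h.
2030-08-17 23:00 + 14 h = 2030-08-18 13:00.
2030-08-18 13:00 + 14 h = 2030-08-19 03:00.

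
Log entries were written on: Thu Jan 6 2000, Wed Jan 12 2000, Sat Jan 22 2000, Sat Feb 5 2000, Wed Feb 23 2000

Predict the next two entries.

Thu Mar 16 2000, Tue Apr 11 2000

Intervals are 6, 10, 14, 18 days — an arithmetic progression with common difference 4.
Next gap: 22 days. Wed Feb 23 2000 + 22 days = Thu Mar 16 2000.
Next gap: 26 days. Thu Mar 16 2000 + 26 days = Tue Apr 11 2000.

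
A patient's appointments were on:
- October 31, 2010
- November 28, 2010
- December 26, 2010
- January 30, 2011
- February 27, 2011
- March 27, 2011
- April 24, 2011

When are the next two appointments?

These are Sundays with 28, 28, 35, 28, 28, 28-day gaps.
Each is the final Sunday of its month — October 31, 2010 is past the 28th, so '4th Sunday' doesn't fit.
Last Sunday of May 2011: May 29, 2011.
June 2011 ends with Sunday June 26, 2011.

May 29, 2011; June 26, 2011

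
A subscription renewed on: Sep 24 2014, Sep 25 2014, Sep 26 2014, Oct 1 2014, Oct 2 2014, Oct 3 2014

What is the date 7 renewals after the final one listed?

Oct 22 2014

The gap pattern 1, 1, 5, 1, 1 repeats every 3 events.
These are the Wednesdays, Thursdays and Fridays of each week.
Next Wednesday: Oct 8 2014.
Next Thursday: Oct 9 2014.
Next Friday: Oct 10 2014.
Next Wednesday: Oct 15 2014.
The following Thursday is Oct 16 2014.
The following Friday is Oct 17 2014.
Next Wednesday: Oct 22 2014.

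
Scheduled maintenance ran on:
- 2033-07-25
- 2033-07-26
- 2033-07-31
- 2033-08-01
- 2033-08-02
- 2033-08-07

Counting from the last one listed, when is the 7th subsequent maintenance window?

2033-08-22

Every event lands on a Monday or Tuesday or Sunday (gaps cycle 1, 5, 1, 1, 5).
So the schedule is: every Monday, Tuesday and Sunday.
The following Monday is 2033-08-08.
Next Tuesday: 2033-08-09.
The following Sunday is 2033-08-14.
The following Monday is 2033-08-15.
The following Tuesday is 2033-08-16.
The following Sunday is 2033-08-21.
The following Monday is 2033-08-22.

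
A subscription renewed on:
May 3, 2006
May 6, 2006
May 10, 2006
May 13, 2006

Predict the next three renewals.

Every event lands on a Wednesday or Saturday (gaps cycle 3, 4, 3).
So the schedule is: every Wednesday and Saturday.
The following Wednesday is May 17, 2006.
The following Saturday is May 20, 2006.
The following Wednesday is May 24, 2006.

May 17, 2006; May 20, 2006; May 24, 2006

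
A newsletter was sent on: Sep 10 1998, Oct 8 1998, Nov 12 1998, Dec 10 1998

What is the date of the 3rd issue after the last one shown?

These are Thursdays at 28- or 35-day spacing (28, 35, 28).
The pattern: 2nd Thursday of the month.
January 1999 — 2nd Thursday is Jan 14 1999.
February 1999 — 2nd Thursday is Feb 11 1999.
2nd Thursday of March 1999: Mar 11 1999.

Mar 11 1999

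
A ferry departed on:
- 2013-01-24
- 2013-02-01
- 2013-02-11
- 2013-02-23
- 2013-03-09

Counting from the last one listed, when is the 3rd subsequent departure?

Intervals are 8, 10, 12, 14 days — an arithmetic progression with common difference 2.
Next gap: 16 days. 2013-03-09 + 16 days = 2013-03-25.
Next gap: 18 days. 2013-03-25 + 18 days = 2013-04-12.
Next gap: 20 days. 2013-04-12 + 20 days = 2013-05-02.

2013-05-02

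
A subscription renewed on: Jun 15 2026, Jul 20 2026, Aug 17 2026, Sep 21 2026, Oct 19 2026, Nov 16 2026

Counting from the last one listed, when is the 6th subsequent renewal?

May 17 2027

Gaps: 35, 28, 35, 28, 28 days — a mix of 28 and 35. Every date is a Monday.
Each is the 3rd Monday of its month.
December 2026 — 3rd Monday is Dec 21 2026.
3rd Monday of January 2027: Jan 18 2027.
February 2027 — 3rd Monday is Feb 15 2027.
March 2027 — 3rd Monday is Mar 15 2027.
3rd Monday of April 2027: Apr 19 2027.
3rd Monday of May 2027: May 17 2027.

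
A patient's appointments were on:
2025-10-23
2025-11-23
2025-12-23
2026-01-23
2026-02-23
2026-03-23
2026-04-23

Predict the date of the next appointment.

Gaps: 31, 30, 31, 31, 28, 31 days — not constant. Every event is on the 23rd of the month.
Pattern: the 23rd of each month.
May 2026: 2026-05-23.

2026-05-23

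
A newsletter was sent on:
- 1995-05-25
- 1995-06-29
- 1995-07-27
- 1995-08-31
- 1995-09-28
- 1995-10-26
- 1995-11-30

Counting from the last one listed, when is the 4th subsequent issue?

These are Thursdays with 35, 28, 35, 28, 28, 35-day gaps.
Each is the final Thursday of its month — 1995-06-29 is past the 28th, so '4th Thursday' doesn't fit.
Last Thursday of December 1995: 1995-12-28.
Last Thursday of January 1996: 1996-01-25.
Last Thursday of February 1996: 1996-02-29.
Last Thursday of March 1996: 1996-03-28.

1996-03-28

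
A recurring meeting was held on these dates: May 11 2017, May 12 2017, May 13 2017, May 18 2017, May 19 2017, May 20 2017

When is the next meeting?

May 25 2017

Gaps: 1, 1, 5, 1, 1 days — not constant, but cyclic with period 3.
The events fall on every Thursday, Friday and Saturday.
Next Thursday: May 25 2017.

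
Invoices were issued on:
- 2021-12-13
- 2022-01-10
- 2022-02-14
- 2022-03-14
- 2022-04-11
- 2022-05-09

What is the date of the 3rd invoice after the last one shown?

2022-08-08

Gaps: 28, 35, 28, 28, 28 days — a mix of 28 and 35. Every date is a Monday.
Each is the 2nd Monday of its month.
June 2022 — 2nd Monday is 2022-06-13.
July 2022 — 2nd Monday is 2022-07-11.
2nd Monday of August 2022: 2022-08-08.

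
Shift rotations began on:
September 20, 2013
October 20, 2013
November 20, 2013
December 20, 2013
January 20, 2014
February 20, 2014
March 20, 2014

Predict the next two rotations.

Each date is the 20th; the gaps (30, 31, 30, 31, 31, 28) track the month lengths.
The rule is the 20th of each month.
April 2014: April 20, 2014.
May 2014: May 20, 2014.

April 20, 2014; May 20, 2014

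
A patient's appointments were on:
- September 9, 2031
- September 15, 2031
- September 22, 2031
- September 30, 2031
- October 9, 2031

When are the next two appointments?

The spacing grows by 1 each time: 6, 7, 8, 9 days.
Next gap: 10 days. October 9, 2031 + 10 days = October 19, 2031.
Next gap: 11 days. October 19, 2031 + 11 days = October 30, 2031.

October 19, 2031; October 30, 2031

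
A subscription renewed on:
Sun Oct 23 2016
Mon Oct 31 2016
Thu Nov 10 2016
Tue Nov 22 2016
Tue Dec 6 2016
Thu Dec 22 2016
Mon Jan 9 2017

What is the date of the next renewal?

Sun Jan 29 2017

Intervals are 8, 10, 12, 14, 16, 18 days — an arithmetic progression with common difference 2.
Next gap: 20 days. Mon Jan 9 2017 + 20 days = Sun Jan 29 2017.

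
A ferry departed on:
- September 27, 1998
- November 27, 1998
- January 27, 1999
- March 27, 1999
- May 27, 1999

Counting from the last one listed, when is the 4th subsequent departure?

January 27, 2000

Each date is the 27th; the gaps (61, 61, 59, 61) track the month lengths.
The rule is the 27th of every 2 months.
Next: July 1999 → July 27, 1999.
Next: September 1999 → September 27, 1999.
Next: November 1999 → November 27, 1999.
January 2000: January 27, 2000.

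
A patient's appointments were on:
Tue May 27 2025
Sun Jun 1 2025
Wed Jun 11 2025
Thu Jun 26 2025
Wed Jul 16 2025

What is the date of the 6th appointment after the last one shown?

Thu Feb 26 2026

Gaps: 5, 10, 15, 20 days — each gap is 5 larger than the previous one.
Next gap: 25 days. Wed Jul 16 2025 + 25 days = Sun Aug 10 2025.
Next gap: 30 days. Sun Aug 10 2025 + 30 days = Tue Sep 9 2025.
Next gap: 35 days. Tue Sep 9 2025 + 35 days = Tue Oct 14 2025.
Next gap: 40 days. Tue Oct 14 2025 + 40 days = Sun Nov 23 2025.
Next gap: 45 days. Sun Nov 23 2025 + 45 days = Wed Jan 7 2026.
Next gap: 50 days. Wed Jan 7 2026 + 50 days = Thu Feb 26 2026.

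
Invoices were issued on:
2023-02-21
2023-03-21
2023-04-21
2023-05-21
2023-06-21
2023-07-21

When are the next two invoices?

Each date is the 21st; the gaps (28, 31, 30, 31, 30) track the month lengths.
The rule is the 21st of each month.
Next: August 2023 → 2023-08-21.
Next: September 2023 → 2023-09-21.

2023-08-21, 2023-09-21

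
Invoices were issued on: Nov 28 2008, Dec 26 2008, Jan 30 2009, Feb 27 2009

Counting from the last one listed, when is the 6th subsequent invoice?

These are Fridays with 28, 35, 28-day gaps.
Each is the final Friday of its month — Jan 30 2009 is past the 28th, so '4th Friday' doesn't fit.
March 2009 ends with Friday Mar 27 2009.
Last Friday of April 2009: Apr 24 2009.
Last Friday of May 2009: May 29 2009.
Last Friday of June 2009: Jun 26 2009.
July 2009 ends with Friday Jul 31 2009.
August 2009 ends with Friday Aug 28 2009.

Aug 28 2009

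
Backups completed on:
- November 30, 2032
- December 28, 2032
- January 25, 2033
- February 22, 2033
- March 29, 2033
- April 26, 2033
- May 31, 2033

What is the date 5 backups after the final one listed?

These are Tuesdays with 28, 28, 28, 35, 28, 35-day gaps.
Each is the final Tuesday of its month — November 30, 2032 is past the 28th, so '4th Tuesday' doesn't fit.
June 2033 ends with Tuesday June 28, 2033.
Last Tuesday of July 2033: July 26, 2033.
Last Tuesday of August 2033: August 30, 2033.
September 2033 ends with Tuesday September 27, 2033.
Last Tuesday of October 2033: October 25, 2033.

October 25, 2033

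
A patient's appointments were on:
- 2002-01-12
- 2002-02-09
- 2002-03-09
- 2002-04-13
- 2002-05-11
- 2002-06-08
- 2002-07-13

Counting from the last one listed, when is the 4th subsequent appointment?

All dates are Saturdays, 28, 28, 35, 28, 28, 35 days apart.
Specifically, the 2nd Saturday of each month.
2nd Saturday of August 2002: 2002-08-10.
September 2002 — 2nd Saturday is 2002-09-14.
2nd Saturday of October 2002: 2002-10-12.
November 2002 — 2nd Saturday is 2002-11-09.

2002-11-09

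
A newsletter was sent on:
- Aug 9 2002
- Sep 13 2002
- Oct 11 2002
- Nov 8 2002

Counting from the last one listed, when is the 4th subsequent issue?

Mar 14 2003

These are Fridays at 28- or 35-day spacing (35, 28, 28).
The pattern: 2nd Friday of the month.
2nd Friday of December 2002: Dec 13 2002.
2nd Friday of January 2003: Jan 10 2003.
2nd Friday of February 2003: Feb 14 2003.
March 2003 — 2nd Friday is Mar 14 2003.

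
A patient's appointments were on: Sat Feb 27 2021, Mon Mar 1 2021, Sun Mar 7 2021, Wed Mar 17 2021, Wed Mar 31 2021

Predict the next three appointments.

The spacing grows by 4 each time: 2, 6, 10, 14 days.
Next gap: 18 days. Wed Mar 31 2021 + 18 days = Sun Apr 18 2021.
Next gap: 22 days. Sun Apr 18 2021 + 22 days = Mon May 10 2021.
Next gap: 26 days. Mon May 10 2021 + 26 days = Sat Jun 5 2021.

Sun Apr 18 2021, Mon May 10 2021, Sat Jun 5 2021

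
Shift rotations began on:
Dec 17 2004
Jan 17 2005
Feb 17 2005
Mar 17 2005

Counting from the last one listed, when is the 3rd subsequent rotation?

Jun 17 2005

The day-of-month is always 17 (31, 31, 28 days between events).
So this recurs on the 17th of each month.
April 2005: Apr 17 2005.
May 2005: May 17 2005.
June 2005: Jun 17 2005.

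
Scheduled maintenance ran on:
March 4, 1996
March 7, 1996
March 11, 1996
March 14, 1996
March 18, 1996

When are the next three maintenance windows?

March 21, 1996; March 25, 1996; March 28, 1996

The gap pattern 3, 4, 3, 4 repeats every 2 events.
These are the Mondays and Thursdays of each week.
The following Thursday is March 21, 1996.
Next Monday: March 25, 1996.
The following Thursday is March 28, 1996.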